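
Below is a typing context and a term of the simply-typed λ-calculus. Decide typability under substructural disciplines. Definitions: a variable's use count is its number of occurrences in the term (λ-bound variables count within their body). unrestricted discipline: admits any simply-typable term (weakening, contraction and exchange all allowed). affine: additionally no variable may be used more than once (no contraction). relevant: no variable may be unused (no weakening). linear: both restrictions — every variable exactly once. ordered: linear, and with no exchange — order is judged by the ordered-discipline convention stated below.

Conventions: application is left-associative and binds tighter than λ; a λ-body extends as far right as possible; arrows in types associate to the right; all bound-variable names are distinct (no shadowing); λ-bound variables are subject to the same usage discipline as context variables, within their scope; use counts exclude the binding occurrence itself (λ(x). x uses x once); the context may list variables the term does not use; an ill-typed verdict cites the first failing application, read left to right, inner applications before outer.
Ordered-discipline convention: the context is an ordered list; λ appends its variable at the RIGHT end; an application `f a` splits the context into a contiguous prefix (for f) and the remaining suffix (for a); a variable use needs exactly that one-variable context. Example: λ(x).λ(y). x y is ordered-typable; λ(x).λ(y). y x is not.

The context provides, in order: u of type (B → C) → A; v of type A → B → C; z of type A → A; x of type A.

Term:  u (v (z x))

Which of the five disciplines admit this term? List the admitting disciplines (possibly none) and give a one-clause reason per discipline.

admitted in: ordered, linear, affine, relevant, unrestricted
use counts: u: 1×; v: 1×; z: 1×; x: 1×
order of uses: u, v, z, x
typing: ✓ — A
ordered: ✓ — one use each (u, v, z, x); ordered split holds
linear: ✓ — u, v, z, x: one use apiece
affine: ✓ — u, v, z, x: no repeats, contraction unneeded
relevant: ✓ — u, v, z, x: all used, weakening unneeded
unrestricted: ✓ — typability at A is all that's needed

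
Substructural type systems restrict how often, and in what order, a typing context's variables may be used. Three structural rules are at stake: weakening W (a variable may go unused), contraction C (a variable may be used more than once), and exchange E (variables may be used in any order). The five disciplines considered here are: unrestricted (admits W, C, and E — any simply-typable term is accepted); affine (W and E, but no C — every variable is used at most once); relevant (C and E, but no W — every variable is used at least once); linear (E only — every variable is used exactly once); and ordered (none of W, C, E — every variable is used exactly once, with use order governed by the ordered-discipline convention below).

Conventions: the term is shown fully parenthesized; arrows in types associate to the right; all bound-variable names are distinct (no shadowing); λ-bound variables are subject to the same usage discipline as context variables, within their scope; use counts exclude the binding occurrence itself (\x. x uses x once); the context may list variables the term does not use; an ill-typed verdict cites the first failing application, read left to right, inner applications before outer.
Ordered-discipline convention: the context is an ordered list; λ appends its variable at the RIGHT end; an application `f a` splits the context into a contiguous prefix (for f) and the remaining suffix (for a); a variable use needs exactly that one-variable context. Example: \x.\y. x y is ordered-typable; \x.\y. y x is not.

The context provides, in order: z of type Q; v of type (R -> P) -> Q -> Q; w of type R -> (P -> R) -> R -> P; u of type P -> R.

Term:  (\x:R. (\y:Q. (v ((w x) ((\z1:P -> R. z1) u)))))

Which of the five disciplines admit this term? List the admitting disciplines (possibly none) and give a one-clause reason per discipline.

accepted by: affine, unrestricted
counts: z=0; v=1; w=1; u=1; x (bound)=1; y (bound)=0; z1 (bound)=1
left-to-right use order: v, w, x, z1, u
typing: well-typed at R -> Q -> Q -> Q
ordered: ✗, needs weakening: z, y unused
linear: ✗, needs weakening: z, y unused
affine: ✓, no duplicate uses among z, v, w, u, x, y, z1
relevant: ✗, needs weakening: z, y unused
unrestricted: ✓, simply typable at R -> Q -> Q -> Q; W, C, E all held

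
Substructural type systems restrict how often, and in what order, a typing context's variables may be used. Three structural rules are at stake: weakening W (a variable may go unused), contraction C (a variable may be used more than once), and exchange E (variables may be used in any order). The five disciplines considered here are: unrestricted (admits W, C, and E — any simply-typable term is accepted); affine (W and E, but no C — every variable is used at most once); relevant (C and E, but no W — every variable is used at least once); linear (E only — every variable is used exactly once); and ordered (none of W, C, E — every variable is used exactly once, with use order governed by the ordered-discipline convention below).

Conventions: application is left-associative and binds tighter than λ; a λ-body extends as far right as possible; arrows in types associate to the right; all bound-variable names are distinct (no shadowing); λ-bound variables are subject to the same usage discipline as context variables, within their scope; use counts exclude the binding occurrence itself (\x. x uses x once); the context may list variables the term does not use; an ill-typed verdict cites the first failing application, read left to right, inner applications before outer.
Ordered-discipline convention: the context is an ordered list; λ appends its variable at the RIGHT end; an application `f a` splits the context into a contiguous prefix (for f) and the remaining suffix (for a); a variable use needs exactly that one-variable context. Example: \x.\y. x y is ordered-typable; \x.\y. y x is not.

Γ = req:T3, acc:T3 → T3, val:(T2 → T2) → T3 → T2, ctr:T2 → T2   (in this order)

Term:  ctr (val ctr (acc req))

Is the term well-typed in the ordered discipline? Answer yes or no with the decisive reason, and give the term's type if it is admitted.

no — needs contraction — ctr ×2
counts: req: 1; acc: 1; val: 1; ctr: 2
uses in reading order: ctr, val, ctr, acc, req
typing: the term checks, with type T2
per-discipline verdicts: ordered ✗ · linear ✗ · affine ✗ · relevant ✓ · unrestricted ✓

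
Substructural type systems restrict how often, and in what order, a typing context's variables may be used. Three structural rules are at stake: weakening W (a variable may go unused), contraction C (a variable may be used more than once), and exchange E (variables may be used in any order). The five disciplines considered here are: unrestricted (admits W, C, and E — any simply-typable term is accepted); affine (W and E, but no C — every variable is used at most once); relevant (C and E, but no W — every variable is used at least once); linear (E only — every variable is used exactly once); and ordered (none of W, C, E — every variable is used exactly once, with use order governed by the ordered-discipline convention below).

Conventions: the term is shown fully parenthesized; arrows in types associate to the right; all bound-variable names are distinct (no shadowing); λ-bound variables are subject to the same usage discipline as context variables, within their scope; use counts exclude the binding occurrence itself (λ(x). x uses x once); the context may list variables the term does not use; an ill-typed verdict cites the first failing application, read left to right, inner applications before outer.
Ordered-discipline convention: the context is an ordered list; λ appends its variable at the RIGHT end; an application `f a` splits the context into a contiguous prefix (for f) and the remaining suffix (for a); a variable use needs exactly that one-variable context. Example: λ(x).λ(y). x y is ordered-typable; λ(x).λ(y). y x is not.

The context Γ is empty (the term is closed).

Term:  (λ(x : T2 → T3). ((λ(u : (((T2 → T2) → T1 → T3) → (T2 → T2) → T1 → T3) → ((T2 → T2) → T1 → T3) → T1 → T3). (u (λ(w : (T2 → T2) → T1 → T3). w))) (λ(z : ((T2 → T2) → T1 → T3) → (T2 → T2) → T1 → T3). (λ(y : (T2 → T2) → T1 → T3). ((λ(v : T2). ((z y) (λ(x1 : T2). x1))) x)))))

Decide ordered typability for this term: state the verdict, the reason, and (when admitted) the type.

no — fails simple typing
use counts: x (λ-bound)=1; u (λ-bound)=1; w (λ-bound)=1; z (λ-bound)=1; y (λ-bound)=1; v (λ-bound)=0; x1 (λ-bound)=1
left-to-right use order: u, w, z, y, x1, x
typing: ill-typed: an application expects T2 but receives T2 → T3
across the five disciplines: ordered ✗ | linear ✗ | affine ✗ | relevant ✗ | unrestricted ✗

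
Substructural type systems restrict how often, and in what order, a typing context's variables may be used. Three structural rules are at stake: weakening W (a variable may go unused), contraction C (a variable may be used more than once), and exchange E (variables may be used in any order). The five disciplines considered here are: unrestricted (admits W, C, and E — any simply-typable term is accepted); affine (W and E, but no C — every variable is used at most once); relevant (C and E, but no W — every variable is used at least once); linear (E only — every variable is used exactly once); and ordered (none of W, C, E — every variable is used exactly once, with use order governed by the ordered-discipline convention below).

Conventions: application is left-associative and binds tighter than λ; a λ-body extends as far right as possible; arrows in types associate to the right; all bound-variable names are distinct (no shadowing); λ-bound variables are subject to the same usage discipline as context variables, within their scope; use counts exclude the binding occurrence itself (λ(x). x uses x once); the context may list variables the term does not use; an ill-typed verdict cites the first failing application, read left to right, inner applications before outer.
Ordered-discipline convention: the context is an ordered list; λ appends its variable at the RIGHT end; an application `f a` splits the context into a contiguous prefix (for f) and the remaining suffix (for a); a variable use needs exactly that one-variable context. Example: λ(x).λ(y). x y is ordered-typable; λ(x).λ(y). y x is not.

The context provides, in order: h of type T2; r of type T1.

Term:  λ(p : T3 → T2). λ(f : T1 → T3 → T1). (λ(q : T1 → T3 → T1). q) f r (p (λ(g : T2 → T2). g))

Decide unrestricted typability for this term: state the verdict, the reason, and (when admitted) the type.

no — not simply typable
use counts: h: 0; r: 1; p (λ-bound): 1; f (λ-bound): 1; q (λ-bound): 1; g (λ-bound): 1
order of uses: q, f, r, p, g
typing: ill-typed: an argument (T2 → T2) → T2 → T2 mismatches the expected T3
all disciplines: ordered ✗ · linear ✗ · affine ✗ · relevant ✗ · unrestricted ✗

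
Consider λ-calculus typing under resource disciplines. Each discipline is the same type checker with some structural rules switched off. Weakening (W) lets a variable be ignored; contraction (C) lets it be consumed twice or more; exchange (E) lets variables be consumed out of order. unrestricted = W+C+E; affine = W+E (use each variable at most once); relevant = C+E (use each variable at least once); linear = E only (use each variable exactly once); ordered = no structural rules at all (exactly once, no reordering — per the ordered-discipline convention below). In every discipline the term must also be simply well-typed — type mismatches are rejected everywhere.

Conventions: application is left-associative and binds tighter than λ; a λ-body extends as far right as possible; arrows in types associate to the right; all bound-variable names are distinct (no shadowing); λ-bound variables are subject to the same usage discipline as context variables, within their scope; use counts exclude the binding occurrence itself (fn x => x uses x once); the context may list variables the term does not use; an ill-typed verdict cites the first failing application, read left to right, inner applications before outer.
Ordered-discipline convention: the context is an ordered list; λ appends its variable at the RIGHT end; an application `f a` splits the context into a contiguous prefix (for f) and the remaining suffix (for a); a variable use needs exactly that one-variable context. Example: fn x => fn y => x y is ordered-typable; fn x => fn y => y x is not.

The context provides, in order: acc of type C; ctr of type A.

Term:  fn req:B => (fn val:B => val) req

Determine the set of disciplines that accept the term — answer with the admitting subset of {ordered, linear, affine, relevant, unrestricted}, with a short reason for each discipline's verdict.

admitting disciplines: affine, unrestricted
use counts: acc=0; ctr=0; req (λ-bound)=1; val (λ-bound)=1
uses in reading order: val, req
typing: the term checks, with type B → B
ordered ✗ (needs weakening: acc, ctr unused)
linear ✗ (needs weakening: acc, ctr unused)
affine ✓ (acc, ctr, req, val: no repeats, contraction unneeded)
relevant ✗ (needs weakening: acc, ctr unused)
unrestricted ✓ (type-checks (B → B) and nothing is barred)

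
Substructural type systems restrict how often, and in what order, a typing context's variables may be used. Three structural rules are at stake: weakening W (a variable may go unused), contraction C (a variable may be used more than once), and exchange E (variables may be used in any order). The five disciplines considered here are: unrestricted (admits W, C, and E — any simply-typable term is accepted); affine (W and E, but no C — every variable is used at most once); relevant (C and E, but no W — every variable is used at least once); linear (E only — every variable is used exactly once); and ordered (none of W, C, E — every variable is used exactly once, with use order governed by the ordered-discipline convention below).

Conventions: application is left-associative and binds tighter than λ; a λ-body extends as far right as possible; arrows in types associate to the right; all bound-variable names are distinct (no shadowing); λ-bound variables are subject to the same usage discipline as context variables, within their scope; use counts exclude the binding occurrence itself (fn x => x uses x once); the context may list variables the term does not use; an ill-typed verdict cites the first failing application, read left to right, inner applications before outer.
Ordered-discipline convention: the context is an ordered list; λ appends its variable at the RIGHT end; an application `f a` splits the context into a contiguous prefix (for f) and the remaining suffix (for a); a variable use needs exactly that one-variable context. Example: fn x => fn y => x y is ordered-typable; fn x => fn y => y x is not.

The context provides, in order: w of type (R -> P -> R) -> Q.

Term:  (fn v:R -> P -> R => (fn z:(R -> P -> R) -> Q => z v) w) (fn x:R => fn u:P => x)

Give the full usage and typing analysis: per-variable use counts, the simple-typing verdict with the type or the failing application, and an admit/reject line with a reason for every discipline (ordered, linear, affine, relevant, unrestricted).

usage: w: 1; v (λ-bound): 1; z (λ-bound): 1; x (λ-bound): 1; u (λ-bound): 0
uses in reading order: z, v, w, x
typing: the term checks, with type Q
ordered ✗ (needs weakening: u unused)
linear ✗ (needs weakening: u unused)
affine ✓ (at most one use each (w, v, z, x, u))
relevant ✗ (needs weakening: u unused)
unrestricted ✓ (typability at Q is all that's needed)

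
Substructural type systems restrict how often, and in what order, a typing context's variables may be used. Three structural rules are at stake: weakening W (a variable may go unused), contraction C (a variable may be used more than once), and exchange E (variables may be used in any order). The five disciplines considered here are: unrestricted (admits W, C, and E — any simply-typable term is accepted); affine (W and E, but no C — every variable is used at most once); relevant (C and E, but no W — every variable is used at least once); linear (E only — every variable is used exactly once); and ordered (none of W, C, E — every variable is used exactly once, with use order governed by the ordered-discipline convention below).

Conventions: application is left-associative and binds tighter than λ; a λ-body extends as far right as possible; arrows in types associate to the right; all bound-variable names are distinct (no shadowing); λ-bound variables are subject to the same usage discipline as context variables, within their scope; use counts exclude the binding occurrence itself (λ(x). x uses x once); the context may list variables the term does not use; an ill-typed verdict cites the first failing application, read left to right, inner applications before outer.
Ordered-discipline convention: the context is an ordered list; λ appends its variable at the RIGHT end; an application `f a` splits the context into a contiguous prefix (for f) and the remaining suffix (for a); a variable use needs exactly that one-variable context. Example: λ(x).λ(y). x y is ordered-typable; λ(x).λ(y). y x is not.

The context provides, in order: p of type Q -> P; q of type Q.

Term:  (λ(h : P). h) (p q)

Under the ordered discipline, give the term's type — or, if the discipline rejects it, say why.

term : P
use counts: p=1; q=1; h [bound]=1
left-to-right use order: h, p, q
typing: the term checks, with type P
across the five disciplines: ordered ✓; linear ✓; affine ✓; relevant ✓; unrestricted ✓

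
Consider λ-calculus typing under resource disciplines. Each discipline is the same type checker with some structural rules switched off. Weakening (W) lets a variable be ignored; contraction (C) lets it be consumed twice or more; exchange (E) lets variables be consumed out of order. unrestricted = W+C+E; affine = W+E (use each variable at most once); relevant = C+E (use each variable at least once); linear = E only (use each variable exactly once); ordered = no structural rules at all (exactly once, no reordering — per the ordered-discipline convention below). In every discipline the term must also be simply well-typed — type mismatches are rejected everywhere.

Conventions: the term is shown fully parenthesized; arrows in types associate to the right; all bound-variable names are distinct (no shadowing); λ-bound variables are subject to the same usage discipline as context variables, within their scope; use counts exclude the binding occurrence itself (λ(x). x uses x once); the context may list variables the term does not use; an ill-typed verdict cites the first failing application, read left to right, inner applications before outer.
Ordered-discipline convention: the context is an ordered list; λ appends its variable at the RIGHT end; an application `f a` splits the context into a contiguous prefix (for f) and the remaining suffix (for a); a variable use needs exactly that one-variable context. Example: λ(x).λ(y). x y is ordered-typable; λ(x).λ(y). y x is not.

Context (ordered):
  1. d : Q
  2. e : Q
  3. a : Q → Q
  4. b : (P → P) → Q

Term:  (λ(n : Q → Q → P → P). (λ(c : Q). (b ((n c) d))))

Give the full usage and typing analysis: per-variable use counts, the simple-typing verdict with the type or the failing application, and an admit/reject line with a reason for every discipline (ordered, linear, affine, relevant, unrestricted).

counts: d: 1; e: 0; a: 0; b: 1; n (bound): 1; c (bound): 1
left-to-right use order: b, n, c, d
typing: ✓ — (Q → Q → P → P) → Q → Q
ordered: ✗, e, a left unused
linear: ✗, e, a left unused
affine: ✓, no duplicate uses among d, e, a, b, n, c
relevant: ✗, e, a left unused
unrestricted: ✓, type-checks ((Q → Q → P → P) → Q → Q) and nothing is barred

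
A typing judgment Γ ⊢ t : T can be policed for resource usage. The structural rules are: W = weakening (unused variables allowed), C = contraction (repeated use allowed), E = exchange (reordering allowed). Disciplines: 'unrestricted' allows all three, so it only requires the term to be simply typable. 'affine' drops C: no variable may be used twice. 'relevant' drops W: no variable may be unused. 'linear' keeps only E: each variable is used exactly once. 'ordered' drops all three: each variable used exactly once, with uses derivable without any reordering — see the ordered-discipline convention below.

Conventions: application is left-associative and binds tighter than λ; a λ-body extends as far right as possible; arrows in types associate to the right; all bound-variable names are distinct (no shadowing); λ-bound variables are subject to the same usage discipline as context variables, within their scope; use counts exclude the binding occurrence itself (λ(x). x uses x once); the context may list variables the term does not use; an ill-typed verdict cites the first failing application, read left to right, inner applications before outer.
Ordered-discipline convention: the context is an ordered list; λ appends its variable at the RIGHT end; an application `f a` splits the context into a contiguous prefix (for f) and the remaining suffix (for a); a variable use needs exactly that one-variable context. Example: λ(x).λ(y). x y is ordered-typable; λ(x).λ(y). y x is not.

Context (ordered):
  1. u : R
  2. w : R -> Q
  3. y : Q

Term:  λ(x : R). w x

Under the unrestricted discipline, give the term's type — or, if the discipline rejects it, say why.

term : R -> Q
use counts: u: 0×, w: 1×, y: 0×, x (λ-bound): 1×
use order (left to right): w, x
typing: the term checks, with type R -> Q
across the five disciplines: ordered ✗, linear ✗, affine ✓, relevant ✗, unrestricted ✓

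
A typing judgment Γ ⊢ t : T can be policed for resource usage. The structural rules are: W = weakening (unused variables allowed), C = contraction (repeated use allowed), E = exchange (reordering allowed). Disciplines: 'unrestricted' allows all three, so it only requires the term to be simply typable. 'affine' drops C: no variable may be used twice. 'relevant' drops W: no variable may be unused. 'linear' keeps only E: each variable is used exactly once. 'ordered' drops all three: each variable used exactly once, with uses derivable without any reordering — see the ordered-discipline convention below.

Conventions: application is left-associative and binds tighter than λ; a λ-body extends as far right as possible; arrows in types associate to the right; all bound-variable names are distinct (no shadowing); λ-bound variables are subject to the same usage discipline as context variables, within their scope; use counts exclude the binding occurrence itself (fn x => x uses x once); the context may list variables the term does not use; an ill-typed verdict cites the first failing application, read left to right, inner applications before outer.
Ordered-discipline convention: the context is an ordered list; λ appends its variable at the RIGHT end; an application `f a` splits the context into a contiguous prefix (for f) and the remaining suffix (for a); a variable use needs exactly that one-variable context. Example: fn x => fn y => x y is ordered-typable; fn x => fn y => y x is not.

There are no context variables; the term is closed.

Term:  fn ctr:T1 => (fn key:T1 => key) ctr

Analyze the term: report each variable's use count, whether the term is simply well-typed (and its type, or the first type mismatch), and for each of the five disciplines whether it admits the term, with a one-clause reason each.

use counts: ctr (λ-bound)=1; key (λ-bound)=1
left-to-right use order: key, ctr
typing: well-typed — term : T1 → T1
ordered: ✓ — one use each (ctr, key); ordered split holds
linear: ✓ — single use per variable (ctr, key)
affine: ✓ — no duplicate uses among ctr, key
relevant: ✓ — none of ctr, key goes unused
unrestricted: ✓ — typability at T1 → T1 is all that's needed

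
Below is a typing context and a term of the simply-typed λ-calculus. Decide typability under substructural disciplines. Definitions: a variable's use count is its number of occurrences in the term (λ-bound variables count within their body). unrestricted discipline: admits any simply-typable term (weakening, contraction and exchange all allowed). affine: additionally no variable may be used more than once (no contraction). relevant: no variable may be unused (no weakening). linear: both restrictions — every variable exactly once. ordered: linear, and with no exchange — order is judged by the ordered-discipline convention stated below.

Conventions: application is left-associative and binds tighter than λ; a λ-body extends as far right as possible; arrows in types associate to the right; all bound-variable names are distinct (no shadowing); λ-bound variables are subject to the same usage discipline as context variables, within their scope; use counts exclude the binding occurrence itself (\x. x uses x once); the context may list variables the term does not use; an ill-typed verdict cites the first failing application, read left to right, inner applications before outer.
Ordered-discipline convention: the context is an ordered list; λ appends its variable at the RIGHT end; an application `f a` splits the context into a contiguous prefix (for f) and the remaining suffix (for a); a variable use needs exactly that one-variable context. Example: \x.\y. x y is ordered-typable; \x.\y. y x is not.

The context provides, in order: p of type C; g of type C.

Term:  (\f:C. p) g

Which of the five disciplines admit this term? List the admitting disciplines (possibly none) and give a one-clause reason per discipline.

admitted in: affine, unrestricted
variable uses: p: 1, g: 1, f (bound): 0
uses in reading order: p, g
typing: the term checks, with type C
ordered: ✗ — needs weakening: f unused
linear: ✗ — needs weakening: f unused
affine: ✓ — at most one use each (p, g, f)
relevant: ✗ — needs weakening: f unused
unrestricted: ✓ — typability at C is all that's needed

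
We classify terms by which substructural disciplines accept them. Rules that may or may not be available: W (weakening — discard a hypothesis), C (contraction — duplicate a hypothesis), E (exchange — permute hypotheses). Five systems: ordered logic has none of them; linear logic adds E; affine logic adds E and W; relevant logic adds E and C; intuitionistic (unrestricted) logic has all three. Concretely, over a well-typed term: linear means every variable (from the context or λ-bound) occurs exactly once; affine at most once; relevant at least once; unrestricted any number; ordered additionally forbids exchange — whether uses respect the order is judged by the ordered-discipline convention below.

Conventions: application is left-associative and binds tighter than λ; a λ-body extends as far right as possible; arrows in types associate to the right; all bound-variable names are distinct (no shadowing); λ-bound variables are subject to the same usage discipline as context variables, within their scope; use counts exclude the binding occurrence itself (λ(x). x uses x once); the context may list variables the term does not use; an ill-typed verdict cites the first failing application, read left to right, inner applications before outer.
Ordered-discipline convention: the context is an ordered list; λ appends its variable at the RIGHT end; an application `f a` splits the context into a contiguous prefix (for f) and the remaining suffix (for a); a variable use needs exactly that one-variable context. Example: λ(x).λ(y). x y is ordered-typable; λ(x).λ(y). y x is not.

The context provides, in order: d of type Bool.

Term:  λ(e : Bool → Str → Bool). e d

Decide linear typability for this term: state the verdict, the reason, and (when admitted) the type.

yes — single use per variable (d, e); term : (Bool → Str → Bool) → Str → Bool
usage: d ×1; e [bound] ×1
use order (left to right): e, d
typing: the term checks, with type (Bool → Str → Bool) → Str → Bool
per-discipline verdicts: ordered ✗ | linear ✓ | affine ✓ | relevant ✓ | unrestricted ✓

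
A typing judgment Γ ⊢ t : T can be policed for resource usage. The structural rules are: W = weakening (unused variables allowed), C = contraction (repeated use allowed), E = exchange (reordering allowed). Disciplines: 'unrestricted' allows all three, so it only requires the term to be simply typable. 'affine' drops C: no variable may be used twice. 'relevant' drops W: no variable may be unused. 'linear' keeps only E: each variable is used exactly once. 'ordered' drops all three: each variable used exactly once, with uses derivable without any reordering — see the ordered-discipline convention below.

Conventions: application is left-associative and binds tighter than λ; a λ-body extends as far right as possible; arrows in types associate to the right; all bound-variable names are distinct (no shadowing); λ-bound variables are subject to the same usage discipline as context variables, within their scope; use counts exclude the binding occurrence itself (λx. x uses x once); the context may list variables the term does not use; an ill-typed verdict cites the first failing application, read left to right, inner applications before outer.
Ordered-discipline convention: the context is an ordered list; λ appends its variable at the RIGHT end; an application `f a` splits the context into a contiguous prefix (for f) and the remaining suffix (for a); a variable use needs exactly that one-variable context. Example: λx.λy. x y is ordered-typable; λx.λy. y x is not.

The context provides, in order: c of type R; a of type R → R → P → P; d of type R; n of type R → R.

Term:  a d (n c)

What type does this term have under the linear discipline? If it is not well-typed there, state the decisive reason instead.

term : P → P
counts: c: 1; a: 1; d: 1; n: 1
uses in reading order: a, d, n, c
typing: well-typed at P → P
across the five disciplines: ordered ✗ | linear ✓ | affine ✓ | relevant ✓ | unrestricted ✓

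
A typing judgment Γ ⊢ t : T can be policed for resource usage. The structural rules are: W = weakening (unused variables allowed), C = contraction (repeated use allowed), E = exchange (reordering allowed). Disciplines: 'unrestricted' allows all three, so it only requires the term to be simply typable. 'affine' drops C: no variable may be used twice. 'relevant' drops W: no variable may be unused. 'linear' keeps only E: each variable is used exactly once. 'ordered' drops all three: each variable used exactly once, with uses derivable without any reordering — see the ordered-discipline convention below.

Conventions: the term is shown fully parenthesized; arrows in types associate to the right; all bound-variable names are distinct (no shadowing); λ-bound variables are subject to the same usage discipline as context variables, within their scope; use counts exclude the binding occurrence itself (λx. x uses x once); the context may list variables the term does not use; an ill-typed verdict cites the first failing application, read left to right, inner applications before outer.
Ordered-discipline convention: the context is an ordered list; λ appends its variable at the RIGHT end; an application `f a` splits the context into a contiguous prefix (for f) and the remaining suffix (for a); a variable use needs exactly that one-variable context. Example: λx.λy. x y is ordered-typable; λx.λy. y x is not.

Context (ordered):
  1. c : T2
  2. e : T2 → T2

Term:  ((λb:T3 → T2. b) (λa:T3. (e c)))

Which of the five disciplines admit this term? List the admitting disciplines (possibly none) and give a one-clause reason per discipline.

admitted in: affine, unrestricted
usage: c: 1×, e: 1×, b (bound): 1×, a (bound): 0×
use order (left to right): b, e, c
typing: ✓ — T3 → T2
ordered: ✗, a left unused
linear: ✗, a left unused
affine: ✓, c, e, b, a: no repeats, contraction unneeded
relevant: ✗, a left unused
unrestricted: ✓, well-typed at T3 → T2; no restrictions here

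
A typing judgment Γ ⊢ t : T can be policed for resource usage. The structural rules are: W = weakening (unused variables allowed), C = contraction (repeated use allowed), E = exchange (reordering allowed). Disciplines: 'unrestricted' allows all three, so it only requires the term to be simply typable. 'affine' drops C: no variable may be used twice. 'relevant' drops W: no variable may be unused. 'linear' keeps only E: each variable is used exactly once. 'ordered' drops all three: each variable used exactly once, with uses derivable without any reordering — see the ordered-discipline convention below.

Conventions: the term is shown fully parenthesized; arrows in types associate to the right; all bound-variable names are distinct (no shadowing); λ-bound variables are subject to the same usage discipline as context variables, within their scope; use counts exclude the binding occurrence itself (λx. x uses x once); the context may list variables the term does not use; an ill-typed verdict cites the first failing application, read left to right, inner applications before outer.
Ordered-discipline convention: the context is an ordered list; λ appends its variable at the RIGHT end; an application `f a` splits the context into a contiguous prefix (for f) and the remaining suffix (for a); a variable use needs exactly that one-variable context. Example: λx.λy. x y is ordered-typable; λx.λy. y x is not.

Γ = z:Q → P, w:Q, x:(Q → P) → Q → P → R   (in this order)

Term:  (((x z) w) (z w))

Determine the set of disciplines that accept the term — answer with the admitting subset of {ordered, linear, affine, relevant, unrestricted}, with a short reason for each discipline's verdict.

admitted by: relevant, unrestricted
use counts: z ×2; w ×2; x ×1
uses in reading order: x, z, w, z, w
typing: ✓ — R
ordered: ✗ — needs contraction — z ×2, w ×2
linear: ✗ — needs contraction — z ×2, w ×2
affine: ✗ — needs contraction — z ×2, w ×2
relevant: ✓ — z, w, x: all used, weakening unneeded
unrestricted: ✓ — typability at R is all that's needed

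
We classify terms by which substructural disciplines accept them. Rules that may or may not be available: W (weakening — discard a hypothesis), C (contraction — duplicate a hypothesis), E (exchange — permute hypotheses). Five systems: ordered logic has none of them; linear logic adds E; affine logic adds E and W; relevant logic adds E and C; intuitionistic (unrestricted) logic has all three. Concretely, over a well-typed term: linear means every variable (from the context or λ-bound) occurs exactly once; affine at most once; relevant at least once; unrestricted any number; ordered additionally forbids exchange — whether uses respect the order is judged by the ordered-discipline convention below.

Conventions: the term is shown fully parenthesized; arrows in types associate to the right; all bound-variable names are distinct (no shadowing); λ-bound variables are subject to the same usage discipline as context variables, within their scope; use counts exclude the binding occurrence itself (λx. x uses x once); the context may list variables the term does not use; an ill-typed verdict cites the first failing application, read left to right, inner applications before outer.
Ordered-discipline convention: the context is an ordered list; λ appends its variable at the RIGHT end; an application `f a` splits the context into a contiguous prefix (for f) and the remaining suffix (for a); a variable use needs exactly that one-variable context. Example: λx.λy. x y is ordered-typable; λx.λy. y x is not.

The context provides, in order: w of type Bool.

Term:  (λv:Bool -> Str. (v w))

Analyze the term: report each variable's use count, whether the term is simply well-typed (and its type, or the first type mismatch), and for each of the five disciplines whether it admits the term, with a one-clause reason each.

counts: w ×1, v [bound] ×1
uses in reading order: v, w
typing: the term checks, with type (Bool -> Str) -> Str
ordered: ✗, needs exchange: uses follow v, w
linear: ✓, w, v: one use apiece
affine: ✓, w, v: no repeats, contraction unneeded
relevant: ✓, every one of w, v appears
unrestricted: ✓, simply typable at (Bool -> Str) -> Str; W, C, E all held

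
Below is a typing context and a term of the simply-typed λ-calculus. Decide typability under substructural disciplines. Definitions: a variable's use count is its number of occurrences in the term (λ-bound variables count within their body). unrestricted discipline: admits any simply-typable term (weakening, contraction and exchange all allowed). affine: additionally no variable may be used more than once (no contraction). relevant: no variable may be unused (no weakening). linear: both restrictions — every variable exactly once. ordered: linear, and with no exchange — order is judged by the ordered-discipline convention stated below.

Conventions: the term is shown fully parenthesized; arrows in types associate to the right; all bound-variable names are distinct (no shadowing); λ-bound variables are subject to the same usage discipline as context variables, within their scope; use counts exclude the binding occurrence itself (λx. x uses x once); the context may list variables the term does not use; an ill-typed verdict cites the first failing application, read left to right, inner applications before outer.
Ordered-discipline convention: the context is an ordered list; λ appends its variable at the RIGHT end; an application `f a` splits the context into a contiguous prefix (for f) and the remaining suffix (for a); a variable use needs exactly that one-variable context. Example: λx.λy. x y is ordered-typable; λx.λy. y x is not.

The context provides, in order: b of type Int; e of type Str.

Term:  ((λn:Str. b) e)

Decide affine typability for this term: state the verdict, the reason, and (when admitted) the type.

yes — at most one use each (b, e, n); term : Int
usage: b ×1, e ×1, n (λ-bound) ×0
use order (left to right): b, e
typing: ✓ — Int
all disciplines: ordered ✗ | linear ✗ | affine ✓ | relevant ✗ | unrestricted ✓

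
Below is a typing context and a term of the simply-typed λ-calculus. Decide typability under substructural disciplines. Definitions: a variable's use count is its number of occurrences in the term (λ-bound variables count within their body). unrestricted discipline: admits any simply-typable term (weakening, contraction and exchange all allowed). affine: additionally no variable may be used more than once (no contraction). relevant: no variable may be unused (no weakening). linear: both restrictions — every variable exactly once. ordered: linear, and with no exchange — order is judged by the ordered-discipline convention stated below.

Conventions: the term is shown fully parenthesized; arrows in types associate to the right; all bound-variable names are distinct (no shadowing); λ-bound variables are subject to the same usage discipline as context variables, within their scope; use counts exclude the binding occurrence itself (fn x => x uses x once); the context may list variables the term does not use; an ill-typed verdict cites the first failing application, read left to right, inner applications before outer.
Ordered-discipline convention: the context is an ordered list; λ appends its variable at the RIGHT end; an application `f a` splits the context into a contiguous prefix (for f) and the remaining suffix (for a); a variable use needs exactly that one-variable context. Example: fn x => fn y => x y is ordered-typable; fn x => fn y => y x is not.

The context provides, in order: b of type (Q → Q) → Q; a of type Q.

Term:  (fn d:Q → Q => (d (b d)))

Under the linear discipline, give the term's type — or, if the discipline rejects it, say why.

not well-typed under linear — uses contraction: d ×2; unused: a — weakening required
use counts: b: 1, a: 0, d (λ-bound): 2
uses in reading order: d, b, d
typing: the term checks, with type (Q → Q) → Q
all disciplines: ordered ✗ | linear ✗ | affine ✗ | relevant ✗ | unrestricted ✓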